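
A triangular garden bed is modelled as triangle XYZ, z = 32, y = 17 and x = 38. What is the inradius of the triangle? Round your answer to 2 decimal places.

Semiperimeter s = (38 + 17 + 32)/2 = 43.5.
Heron's formula: area = √(43.5·5.5·26.5·11.5) ≈ 270.02.
Inradius = area/s = 270.02/43.5 ≈ 6.2074.

6.21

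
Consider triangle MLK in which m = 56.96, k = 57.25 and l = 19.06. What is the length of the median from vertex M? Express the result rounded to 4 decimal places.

Median from M: ½√(2·l² + 2·k² − m²) ≈ 31.77.

31.7697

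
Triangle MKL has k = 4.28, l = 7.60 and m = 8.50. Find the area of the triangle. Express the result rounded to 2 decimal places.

Semiperimeter s = (8.5 + 4.28 + 7.6)/2 = 10.19.
Heron's formula: area = √(10.19·1.69·5.91·2.59) ≈ 16.236.

area ≈ 16.24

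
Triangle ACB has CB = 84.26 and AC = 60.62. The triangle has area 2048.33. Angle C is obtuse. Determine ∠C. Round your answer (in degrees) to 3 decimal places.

∠C ≈ 126.675°

From area = ½·AC·CB·sin C, we get sin C = 2·area/(AC·CB) ≈ 0.80203.
Taking the obtuse solution, ∠C ≈ 126.68°.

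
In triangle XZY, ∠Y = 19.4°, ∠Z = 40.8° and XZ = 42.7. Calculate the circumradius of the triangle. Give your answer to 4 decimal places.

The third angle is ∠X = 180° − ∠Z − ∠Y = 119.80°.
Law of sines: ZY = XZ·sin X/sin Y ≈ 111.55.
Law of sines: YX = XZ·sin Z/sin Y ≈ 83.999.
Circumradius = XZ/(2 sin Y) ≈ 64.276.

64.2760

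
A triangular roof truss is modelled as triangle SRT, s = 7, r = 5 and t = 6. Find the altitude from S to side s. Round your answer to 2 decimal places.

Semiperimeter p = (7 + 5 + 6)/2 = 9.
Heron's formula: area = √(9·2·4·3) ≈ 14.697.
The altitude from S has length 2·area/s ≈ 4.1991.

h_S ≈ 4.20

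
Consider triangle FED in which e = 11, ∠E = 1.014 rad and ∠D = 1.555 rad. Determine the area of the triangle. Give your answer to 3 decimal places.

38.607

The third angle is ∠F = π − ∠E − ∠D = 0.573 rad.
Law of sines: f = e·sin F/sin E ≈ 7.0203.
Law of sines: d = e·sin D/sin E ≈ 12.956.
Area = ½·e·f·sin D ≈ 38.607.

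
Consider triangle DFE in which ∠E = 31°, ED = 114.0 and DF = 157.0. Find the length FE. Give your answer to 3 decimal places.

Law of sines: sin F = ED·sin E/DF ≈ 0.37398.
Since DF ≥ ED, only the acute value applies: ∠F ≈ 21.96°.
Then ∠D = 180° − ∠E − ∠F ≈ 127.04°.
Law of sines gives FE = DF·sin D/sin E ≈ 243.32.

243.325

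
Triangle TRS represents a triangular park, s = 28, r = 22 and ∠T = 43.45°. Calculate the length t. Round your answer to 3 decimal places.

By the law of cosines, t² = r² + s² − 2·r·s·cos T = 373.6, so t ≈ 19.329.

19.329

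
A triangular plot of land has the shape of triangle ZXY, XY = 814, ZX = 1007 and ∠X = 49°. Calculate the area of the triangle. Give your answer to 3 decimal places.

Area = ½·ZX·XY·sin X ≈ 3.0932e+05.

309316.967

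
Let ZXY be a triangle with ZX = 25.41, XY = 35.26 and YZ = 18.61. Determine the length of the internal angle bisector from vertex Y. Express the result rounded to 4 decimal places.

t_Y ≈ 22.5874

By the law of cosines, cos Y = (XY² + YZ² − ZX²) / (2·XY·YZ) ≈ 0.71925, so ∠Y ≈ 44.01°.
The bisector from Y has length 2·XY·YZ·cos(∠Y/2)/(XY+YZ) ≈ 22.587.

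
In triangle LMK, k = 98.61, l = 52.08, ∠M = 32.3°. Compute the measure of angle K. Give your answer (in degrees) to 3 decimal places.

By the law of cosines, m² = k² + l² − 2·k·l·cos M = 3754.4, so m ≈ 61.273.
Law of cosines again: cos K = (l² + m² − k²)/(2·l·m) ≈ -0.51036, so ∠K ≈ 120.69°.

∠K ≈ 120.688°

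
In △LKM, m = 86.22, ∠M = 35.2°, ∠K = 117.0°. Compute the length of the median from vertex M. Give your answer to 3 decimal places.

m_M ≈ 97.240

The third angle is ∠L = 180° − ∠K − ∠M = 27.80°.
Law of sines: l = m·sin L/sin M ≈ 69.76.
Law of sines: k = m·sin K/sin M ≈ 133.27.
Median from M: ½√(2·l² + 2·k² − m²) ≈ 97.24.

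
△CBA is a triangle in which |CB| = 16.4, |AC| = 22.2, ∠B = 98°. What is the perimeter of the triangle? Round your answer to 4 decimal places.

Law of sines: sin A = |CB|·sin B/|AC| ≈ 0.73155.
Since |AC| ≥ |CB|, only the acute value applies: ∠A ≈ 47.02°.
Then ∠C = 180° − ∠B − ∠A ≈ 34.98°.
Law of sines gives |BA| = |AC|·sin C/sin B ≈ 12.853.
Semiperimeter s = (12.853+22.2+16.4)/2 = 25.727.
Perimeter = 12.853 + 22.2 + 16.4 = 51.453.

51.4533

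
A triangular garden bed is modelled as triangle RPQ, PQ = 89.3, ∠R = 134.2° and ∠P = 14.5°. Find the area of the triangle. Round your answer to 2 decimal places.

The third angle is ∠Q = 180° − ∠R − ∠P = 31.30°.
Law of sines: QR = PQ·sin P/sin R ≈ 31.188.
Law of sines: RP = PQ·sin Q/sin R ≈ 64.712.
Area = ½·PQ·QR·sin Q ≈ 723.45.

area ≈ 723.45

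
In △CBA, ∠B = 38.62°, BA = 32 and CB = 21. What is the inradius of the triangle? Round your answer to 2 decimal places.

By the law of cosines, AC² = CB² + BA² − 2·CB·BA·cos B = 414.93, so AC ≈ 20.37.
Area = ½·CB·BA·sin B ≈ 209.72.
Semiperimeter s = (32+20.37+21)/2 = 36.685.
Inradius = area/s = 209.72/36.685 ≈ 5.7167.

5.72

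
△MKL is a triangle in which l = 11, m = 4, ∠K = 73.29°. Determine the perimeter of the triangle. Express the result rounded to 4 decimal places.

By the law of cosines, k² = l² + m² − 2·l·m·cos K = 111.7, so k ≈ 10.569.
Semiperimeter s = (4+10.569+11)/2 = 12.784.
Perimeter = 4 + 10.569 + 11 = 25.569.

25.5687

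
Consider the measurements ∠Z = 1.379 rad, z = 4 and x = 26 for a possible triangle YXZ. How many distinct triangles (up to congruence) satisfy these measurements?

x·sin Z = 26·sin(1.379 rad) ≈ 25.52.
Since z = 4 < 25.52 = x sin Z, no triangle exists.

0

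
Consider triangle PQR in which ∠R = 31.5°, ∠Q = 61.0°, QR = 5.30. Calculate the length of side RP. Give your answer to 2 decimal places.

4.64

The third angle is ∠P = 180° − ∠Q − ∠R = 87.50°.
Law of sines: RP = QR·sin Q/sin P ≈ 4.6399.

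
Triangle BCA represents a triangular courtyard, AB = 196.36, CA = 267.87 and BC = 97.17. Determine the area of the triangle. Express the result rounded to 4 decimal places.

area ≈ 7466.2902

Semiperimeter s = (267.87 + 196.36 + 97.17)/2 = 280.7.
Heron's formula: area = √(280.7·12.83·84.34·183.53) ≈ 7466.3.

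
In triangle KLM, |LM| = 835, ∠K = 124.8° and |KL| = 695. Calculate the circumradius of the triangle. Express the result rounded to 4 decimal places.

Law of sines: sin M = |KL|·sin K/|LM| ≈ 0.68347.
Since |LM| ≥ |KL|, only the acute value applies: ∠M ≈ 43.12°.
Then ∠L = 180° − ∠K − ∠M ≈ 12.08°.
Law of sines gives |MK| = |LM|·sin L/sin K ≈ 212.89.
Circumradius = |LM|/(2 sin K) ≈ 508.43.

508.4338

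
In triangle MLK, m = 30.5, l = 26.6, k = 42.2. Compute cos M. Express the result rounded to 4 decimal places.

0.6940

By the law of cosines, cos M = (l² + k² − m²) / (2·l·k) ≈ 0.69404, so ∠M ≈ 46.05°.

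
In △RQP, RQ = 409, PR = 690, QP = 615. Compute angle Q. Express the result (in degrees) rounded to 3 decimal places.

By the law of cosines, cos Q = (RQ² + QP² − PR²) / (2·RQ·QP) ≈ 0.13796, so ∠Q ≈ 82.07°.

82.070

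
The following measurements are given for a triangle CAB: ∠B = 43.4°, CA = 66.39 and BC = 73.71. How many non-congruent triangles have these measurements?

2

BC·sin B = 73.71·sin(43.4°) ≈ 50.65.
Since BC sin B < CA < BC (50.65 < 66.39 < 73.71), two triangles exist.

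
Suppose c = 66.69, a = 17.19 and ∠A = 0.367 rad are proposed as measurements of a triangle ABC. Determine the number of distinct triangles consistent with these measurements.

c·sin A = 66.69·sin(0.367 rad) ≈ 23.93.
Since a = 17.19 < 23.93 = c sin A, no triangle exists.

0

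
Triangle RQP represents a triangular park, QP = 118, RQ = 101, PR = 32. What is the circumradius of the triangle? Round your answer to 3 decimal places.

64.931

By the law of cosines, cos R = (PR² + RQ² − QP²) / (2·PR·RQ) ≈ -0.41754, so ∠R ≈ 114.68°.
Circumradius = QP/(2 sin R) ≈ 64.931.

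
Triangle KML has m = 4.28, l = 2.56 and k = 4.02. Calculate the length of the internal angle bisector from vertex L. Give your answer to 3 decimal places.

By the law of cosines, cos L = (k² + m² − l²) / (2·k·m) ≈ 0.81151, so ∠L ≈ 0.6241 rad.
The bisector from L has length 2·k·m·cos(∠L/2)/(k+m) ≈ 3.9457.

t_L ≈ 3.946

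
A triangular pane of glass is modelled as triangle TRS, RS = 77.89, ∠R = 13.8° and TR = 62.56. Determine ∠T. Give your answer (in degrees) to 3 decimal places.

By the law of cosines, ST² = TR² + RS² − 2·TR·RS·cos R = 516.32, so ST ≈ 22.723.
Law of cosines again: cos T = (ST² + TR² − RS²)/(2·ST·TR) ≈ -0.57571, so ∠T ≈ 125.15°.

125.149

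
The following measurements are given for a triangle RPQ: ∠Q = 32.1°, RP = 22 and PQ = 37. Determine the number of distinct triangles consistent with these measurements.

PQ·sin Q = 37·sin(32.1°) ≈ 19.66.
Since PQ sin Q < RP < PQ (19.66 < 22 < 37), two triangles exist.

2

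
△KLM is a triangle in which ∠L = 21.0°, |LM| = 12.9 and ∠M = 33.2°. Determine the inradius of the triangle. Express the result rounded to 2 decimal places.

r ≈ 1.47

The third angle is ∠K = 180° − ∠L − ∠M = 125.80°.
Law of sines: |MK| = |LM|·sin L/sin K ≈ 5.6999.
Law of sines: |KL| = |LM|·sin M/sin K ≈ 8.709.
Area = ½·|LM|·|MK|·sin M ≈ 20.131.
Semiperimeter s = (12.9+5.6999+8.709)/2 = 13.654.
Inradius = area/s = 20.131/13.654 ≈ 1.4743.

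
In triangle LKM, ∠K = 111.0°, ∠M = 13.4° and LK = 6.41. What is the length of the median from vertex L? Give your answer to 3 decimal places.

m_L ≈ 14.957

The third angle is ∠L = 180° − ∠K − ∠M = 55.60°.
Law of sines: KM = LK·sin L/sin M ≈ 22.822.
Law of sines: ML = LK·sin K/sin M ≈ 25.822.
Median from L: ½√(2·ML² + 2·LK² − KM²) ≈ 14.957.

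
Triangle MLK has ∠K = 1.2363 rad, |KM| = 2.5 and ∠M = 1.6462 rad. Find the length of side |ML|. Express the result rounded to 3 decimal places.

9.217

The third angle is ∠L = π − ∠K − ∠M = 0.2591 rad.
Law of sines: |ML| = |KM|·sin K/sin L ≈ 9.217.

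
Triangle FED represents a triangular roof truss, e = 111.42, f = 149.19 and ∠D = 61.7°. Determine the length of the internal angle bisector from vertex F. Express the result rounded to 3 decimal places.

99.090

By the law of cosines, d² = f² + e² − 2·f·e·cos D = 18911, so d ≈ 137.52.
Law of cosines again: cos F = (e² + d² − f²)/(2·e·d) ≈ 0.29590, so ∠F ≈ 72.79°.
The bisector from F has length 2·e·d·cos(∠F/2)/(e+d) ≈ 99.09.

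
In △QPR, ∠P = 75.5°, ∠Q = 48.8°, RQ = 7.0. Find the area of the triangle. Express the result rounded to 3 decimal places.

15.729

The third angle is ∠R = 180° − ∠Q − ∠P = 55.70°.
Law of sines: PR = RQ·sin Q/sin P ≈ 5.4402.
Law of sines: QP = RQ·sin R/sin P ≈ 5.9729.
Area = ½·RQ·PR·sin R ≈ 15.729.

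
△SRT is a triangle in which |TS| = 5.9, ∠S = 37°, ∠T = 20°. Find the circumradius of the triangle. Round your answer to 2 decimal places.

3.52

The third angle is ∠R = 180° − ∠T − ∠S = 123.00°.
Law of sines: |RT| = |TS|·sin S/sin R ≈ 4.2337.
Law of sines: |SR| = |TS|·sin T/sin R ≈ 2.4061.
Circumradius = |TS|/(2 sin R) ≈ 3.5175.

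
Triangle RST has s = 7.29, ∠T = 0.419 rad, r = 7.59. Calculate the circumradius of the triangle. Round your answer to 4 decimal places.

By the law of cosines, t² = r² + s² − 2·r·s·cos T = 9.6627, so t ≈ 3.1085.
Area = ½·r·s·sin T ≈ 11.256.
Circumradius = t/(2 sin T) ≈ 3.8202.

3.8202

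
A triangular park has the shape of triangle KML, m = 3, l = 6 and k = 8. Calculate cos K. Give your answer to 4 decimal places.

cos K ≈ -0.5278

By the law of cosines, cos K = (m² + l² − k²) / (2·m·l) ≈ -0.52778, so ∠K ≈ 121.86°.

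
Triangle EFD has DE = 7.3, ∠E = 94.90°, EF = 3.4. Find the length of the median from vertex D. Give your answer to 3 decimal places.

m_D ≈ 7.635

By the law of cosines, FD² = DE² + EF² − 2·DE·EF·cos E = 69.09, so FD ≈ 8.312.
Median from D: ½√(2·FD² + 2·DE² − EF²) ≈ 7.6354.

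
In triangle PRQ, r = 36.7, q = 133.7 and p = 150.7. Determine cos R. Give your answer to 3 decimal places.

0.974

By the law of cosines, cos R = (q² + p² − r²) / (2·q·p) ≈ 0.97375, so ∠R ≈ 13.16°.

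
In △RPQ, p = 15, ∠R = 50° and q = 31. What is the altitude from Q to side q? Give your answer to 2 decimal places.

By the law of cosines, r² = p² + q² − 2·p·q·cos R = 588.21, so r ≈ 24.253.
Area = ½·p·q·sin R ≈ 178.11.
The altitude from Q has length 2·area/q ≈ 11.491.

h_Q ≈ 11.49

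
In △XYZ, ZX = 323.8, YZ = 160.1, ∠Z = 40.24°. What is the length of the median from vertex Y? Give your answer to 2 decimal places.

110.78

By the law of cosines, XY² = YZ² + ZX² − 2·YZ·ZX·cos Z = 51334, so XY ≈ 226.57.
Median from Y: ½√(2·XY² + 2·YZ² − ZX²) ≈ 110.78.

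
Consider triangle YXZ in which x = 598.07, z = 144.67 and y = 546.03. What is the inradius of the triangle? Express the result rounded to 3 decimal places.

59.436

Semiperimeter s = (546.03 + 598.07 + 144.67)/2 = 644.38.
Heron's formula: area = √(644.38·98.355·46.315·499.72) ≈ 38299.
Inradius = area/s = 38299/644.38 ≈ 59.436.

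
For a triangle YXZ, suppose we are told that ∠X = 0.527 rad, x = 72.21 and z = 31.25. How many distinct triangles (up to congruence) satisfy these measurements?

1

z·sin X = 31.25·sin(0.527 rad) ≈ 15.72.
Since x ≥ z, exactly one triangle exists.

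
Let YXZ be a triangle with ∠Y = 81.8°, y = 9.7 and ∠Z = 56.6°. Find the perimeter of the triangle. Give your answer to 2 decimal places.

perimeter ≈ 24.39

The third angle is ∠X = 180° − ∠Z − ∠Y = 41.60°.
Law of sines: x = y·sin X/sin Y ≈ 6.5066.
Law of sines: z = y·sin Z/sin Y ≈ 8.1817.
Semiperimeter s = (9.7+6.5066+8.1817)/2 = 12.194.
Perimeter = 9.7 + 6.5066 + 8.1817 = 24.388.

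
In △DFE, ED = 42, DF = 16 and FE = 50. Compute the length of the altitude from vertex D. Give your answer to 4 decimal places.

h_D ≈ 12.5536

Semiperimeter s = (50 + 42 + 16)/2 = 54.
Heron's formula: area = √(54·4·12·38) ≈ 313.84.
The altitude from D has length 2·area/FE ≈ 12.554.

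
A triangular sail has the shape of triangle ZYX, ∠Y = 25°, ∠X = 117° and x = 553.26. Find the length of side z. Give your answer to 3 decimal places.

The third angle is ∠Z = 180° − ∠Y − ∠X = 38.00°.
Law of sines: z = x·sin Z/sin X ≈ 382.29.

382.288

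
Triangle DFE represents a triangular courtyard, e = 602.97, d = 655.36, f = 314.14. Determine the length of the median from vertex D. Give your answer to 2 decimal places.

351.79

Median from D: ½√(2·f² + 2·e² − d²) ≈ 351.79.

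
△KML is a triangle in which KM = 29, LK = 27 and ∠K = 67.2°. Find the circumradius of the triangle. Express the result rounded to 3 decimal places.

R ≈ 16.833

By the law of cosines, ML² = LK² + KM² − 2·LK·KM·cos K = 963.15, so ML ≈ 31.035.
Area = ½·LK·KM·sin K ≈ 360.91.
Circumradius = ML/(2 sin K) ≈ 16.833.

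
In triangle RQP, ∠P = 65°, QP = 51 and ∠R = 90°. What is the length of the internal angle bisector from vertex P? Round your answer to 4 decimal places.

The third angle is ∠Q = 180° − ∠P − ∠R = 25.00°.
Law of sines: PR = QP·sin Q/sin R ≈ 21.554.
Law of sines: RQ = QP·sin P/sin R ≈ 46.222.
The bisector from P has length 2·QP·PR·cos(∠P/2)/(QP+PR) ≈ 25.556.

25.5558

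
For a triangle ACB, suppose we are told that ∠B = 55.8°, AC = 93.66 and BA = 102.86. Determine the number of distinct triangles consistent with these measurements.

2

BA·sin B = 102.86·sin(55.8°) ≈ 85.07.
Since BA sin B < AC < BA (85.07 < 93.66 < 102.86), two triangles exist.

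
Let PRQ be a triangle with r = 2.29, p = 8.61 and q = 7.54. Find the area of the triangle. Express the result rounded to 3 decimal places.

Semiperimeter s = (8.61 + 2.29 + 7.54)/2 = 9.22.
Heron's formula: area = √(9.22·0.61·6.93·1.68) ≈ 8.0919.

area ≈ 8.092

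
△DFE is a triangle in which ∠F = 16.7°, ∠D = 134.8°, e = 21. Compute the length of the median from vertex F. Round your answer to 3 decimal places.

The third angle is ∠E = 180° − ∠D − ∠F = 28.50°.
Law of sines: d = e·sin D/sin E ≈ 31.229.
Law of sines: f = e·sin F/sin E ≈ 12.647.
Median from F: ½√(2·e² + 2·d² − f²) ≈ 25.848.

m_F ≈ 25.848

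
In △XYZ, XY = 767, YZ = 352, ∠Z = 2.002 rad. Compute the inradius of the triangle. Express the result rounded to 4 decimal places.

Law of sines: sin X = YZ·sin Z/XY ≈ 0.41692.
Since XY ≥ YZ, only the acute value applies: ∠X ≈ 0.430 rad.
Then ∠Y = π − ∠Z − ∠X ≈ 0.710 rad.
Law of sines gives ZX = XY·sin Y/sin Z ≈ 550.04.
Area = ½·XY·YZ·sin Y ≈ 87945.
Semiperimeter s = (352+550.04+767)/2 = 834.52.
Inradius = area/s = 87945/834.52 ≈ 105.38.

105.3841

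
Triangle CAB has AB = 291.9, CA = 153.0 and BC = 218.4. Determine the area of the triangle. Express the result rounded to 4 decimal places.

16331.6169

Semiperimeter s = (291.9 + 218.4 + 153)/2 = 331.65.
Heron's formula: area = √(331.65·39.75·113.25·178.65) ≈ 16332.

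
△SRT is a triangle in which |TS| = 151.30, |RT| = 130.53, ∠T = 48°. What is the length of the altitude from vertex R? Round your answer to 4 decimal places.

h_R ≈ 97.0027

By the law of cosines, |SR|² = |RT|² + |TS|² − 2·|RT|·|TS|·cos T = 13500, so |SR| ≈ 116.19.
Area = ½·|RT|·|TS|·sin T ≈ 7338.3.
The altitude from R has length 2·area/|TS| ≈ 97.003.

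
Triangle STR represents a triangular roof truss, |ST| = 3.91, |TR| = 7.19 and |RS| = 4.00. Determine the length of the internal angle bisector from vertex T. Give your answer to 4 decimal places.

4.9459

By the law of cosines, cos T = (|ST|² + |TR|² − |RS|²) / (2·|ST|·|TR|) ≈ 0.90678, so ∠T ≈ 24.94°.
The bisector from T has length 2·|ST|·|TR|·cos(∠T/2)/(|ST|+|TR|) ≈ 4.9459.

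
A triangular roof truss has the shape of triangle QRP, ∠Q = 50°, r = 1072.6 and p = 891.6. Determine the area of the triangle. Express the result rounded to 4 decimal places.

366295.7024

Area = ½·r·p·sin Q ≈ 3.663e+05.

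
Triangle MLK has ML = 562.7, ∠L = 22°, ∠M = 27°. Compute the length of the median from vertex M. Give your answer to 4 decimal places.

The third angle is ∠K = 180° − ∠M − ∠L = 131.00°.
Law of sines: LK = ML·sin M/sin K ≈ 338.49.
Law of sines: KM = ML·sin L/sin K ≈ 279.3.
Median from M: ½√(2·KM² + 2·ML² − LK²) ≈ 410.7.

410.7025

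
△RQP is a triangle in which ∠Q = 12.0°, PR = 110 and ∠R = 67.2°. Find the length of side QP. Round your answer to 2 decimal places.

The third angle is ∠P = 180° − ∠R − ∠Q = 100.80°.
Law of sines: QP = PR·sin R/sin Q ≈ 487.73.

487.73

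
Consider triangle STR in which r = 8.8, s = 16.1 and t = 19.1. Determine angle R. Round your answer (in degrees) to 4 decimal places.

By the law of cosines, cos R = (s² + t² − r²) / (2·s·t) ≈ 0.88872, so ∠R ≈ 27.29°.

27.2873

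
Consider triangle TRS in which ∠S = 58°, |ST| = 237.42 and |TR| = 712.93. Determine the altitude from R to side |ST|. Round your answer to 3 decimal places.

Law of sines: sin R = |ST|·sin S/|TR| ≈ 0.28242.
Since |TR| ≥ |ST|, only the acute value applies: ∠R ≈ 16.40°.
Then ∠T = 180° − ∠S − ∠R ≈ 105.60°.
Law of sines gives |RS| = |TR|·sin T/sin S ≈ 809.72.
Area = ½·|TR|·|ST|·sin T ≈ 81516.
The altitude from R has length 2·area/|ST| ≈ 686.68.

686.683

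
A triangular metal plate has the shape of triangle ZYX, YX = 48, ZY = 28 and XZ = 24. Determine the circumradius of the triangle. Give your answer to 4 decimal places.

R ≈ 33.7173

By the law of cosines, cos Z = (XZ² + ZY² − YX²) / (2·XZ·ZY) ≈ -0.70238, so ∠Z ≈ 134.62°.
Circumradius = YX/(2 sin Z) ≈ 33.717.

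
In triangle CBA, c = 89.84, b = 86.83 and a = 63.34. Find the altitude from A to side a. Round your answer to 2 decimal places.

82.37

Semiperimeter s = (89.84 + 86.83 + 63.34)/2 = 120.01.
Heron's formula: area = √(120.01·30.165·33.175·56.665) ≈ 2608.6.
The altitude from A has length 2·area/a ≈ 82.369.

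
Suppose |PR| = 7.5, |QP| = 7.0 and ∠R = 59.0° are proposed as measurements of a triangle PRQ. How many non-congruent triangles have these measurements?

2

|PR|·sin R = 7.5·sin(59.0°) ≈ 6.429.
Since |PR| sin R < |QP| < |PR| (6.429 < 7.0 < 7.5), two triangles exist.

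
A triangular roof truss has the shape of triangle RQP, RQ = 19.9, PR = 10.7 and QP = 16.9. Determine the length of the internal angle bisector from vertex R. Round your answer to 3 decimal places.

By the law of cosines, cos R = (PR² + RQ² − QP²) / (2·PR·RQ) ≈ 0.52808, so ∠R ≈ 58.12°.
The bisector from R has length 2·PR·RQ·cos(∠R/2)/(PR+RQ) ≈ 12.165.

12.165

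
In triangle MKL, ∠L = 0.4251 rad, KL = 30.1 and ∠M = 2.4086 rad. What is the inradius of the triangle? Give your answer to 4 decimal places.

The third angle is ∠K = π − ∠L − ∠M = 0.3079 rad.
Law of sines: LM = KL·sin K/sin M ≈ 13.633.
Law of sines: MK = KL·sin L/sin M ≈ 18.553.
Area = ½·KL·LM·sin L ≈ 84.618.
Semiperimeter s = (30.1+13.633+18.553)/2 = 31.143.
Inradius = area/s = 84.618/31.143 ≈ 2.7171.

2.7171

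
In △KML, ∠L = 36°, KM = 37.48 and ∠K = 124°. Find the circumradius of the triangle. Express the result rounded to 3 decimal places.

R ≈ 31.882

The third angle is ∠M = 180° − ∠L − ∠K = 20.00°.
Law of sines: ML = KM·sin K/sin L ≈ 52.863.
Law of sines: LK = KM·sin M/sin L ≈ 21.809.
Circumradius = KM/(2 sin L) ≈ 31.882.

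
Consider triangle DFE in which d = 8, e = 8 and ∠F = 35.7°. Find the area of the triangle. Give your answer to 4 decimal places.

Area = ½·e·d·sin F ≈ 18.673.

area ≈ 18.6733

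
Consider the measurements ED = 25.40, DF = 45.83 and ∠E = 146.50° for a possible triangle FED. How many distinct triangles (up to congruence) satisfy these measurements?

ED·sin E = 25.40·sin(146.50°) ≈ 14.02.
Since ∠E is not acute, a triangle exists only if DF > ED; here DF > ED, so there is exactly one triangle.

1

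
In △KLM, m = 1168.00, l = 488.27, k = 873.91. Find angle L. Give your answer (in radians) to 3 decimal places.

∠L ≈ 0.388 rad

By the law of cosines, cos L = (m² + k² − l²) / (2·m·k) ≈ 0.92558, so ∠L ≈ 0.388 rad.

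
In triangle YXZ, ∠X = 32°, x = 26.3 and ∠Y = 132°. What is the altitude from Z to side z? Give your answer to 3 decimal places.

The third angle is ∠Z = 180° − ∠Y − ∠X = 16.00°.
Law of sines: y = x·sin Y/sin X ≈ 36.882.
Law of sines: z = x·sin Z/sin X ≈ 13.68.
Area = ½·x·y·sin Z ≈ 133.69.
The altitude from Z has length 2·area/z ≈ 19.545.

19.545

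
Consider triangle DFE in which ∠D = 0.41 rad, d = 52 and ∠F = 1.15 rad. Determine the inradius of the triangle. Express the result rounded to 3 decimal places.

r ≈ 20.534

The third angle is ∠E = π − ∠D − ∠F = 1.582 rad.
Law of sines: f = d·sin F/sin D ≈ 119.07.
Law of sines: e = d·sin E/sin D ≈ 130.45.
Area = ½·d·f·sin E ≈ 3095.7.
Semiperimeter s = (52+119.07+130.45)/2 = 150.76.
Inradius = area/s = 3095.7/150.76 ≈ 20.534.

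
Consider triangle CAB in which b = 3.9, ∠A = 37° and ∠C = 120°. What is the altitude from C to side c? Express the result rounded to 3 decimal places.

h_C ≈ 2.347

The third angle is ∠B = 180° − ∠C − ∠A = 23.00°.
Law of sines: c = b·sin C/sin B ≈ 8.644.
Law of sines: a = b·sin A/sin B ≈ 6.0069.
Area = ½·b·c·sin A ≈ 10.144.
The altitude from C has length 2·area/c ≈ 2.3471.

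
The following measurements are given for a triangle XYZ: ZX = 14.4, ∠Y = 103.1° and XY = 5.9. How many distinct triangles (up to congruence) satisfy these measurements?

XY·sin Y = 5.9·sin(103.1°) ≈ 5.746.
Since ∠Y is not acute, a triangle exists only if ZX > XY; here ZX > XY, so there is exactly one triangle.

1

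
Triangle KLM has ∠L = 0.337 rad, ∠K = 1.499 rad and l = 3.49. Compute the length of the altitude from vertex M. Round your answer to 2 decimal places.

h_M ≈ 3.48

The third angle is ∠M = π − ∠K − ∠L = 1.306 rad.
Law of sines: k = l·sin K/sin L ≈ 10.528.
Law of sines: m = l·sin M/sin L ≈ 10.186.
Area = ½·l·k·sin M ≈ 17.728.
The altitude from M has length 2·area/m ≈ 3.481.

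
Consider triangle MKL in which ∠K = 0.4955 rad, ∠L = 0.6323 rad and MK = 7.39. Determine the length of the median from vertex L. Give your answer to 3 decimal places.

8.236

The third angle is ∠M = π − ∠K − ∠L = 2.0138 rad.
Law of sines: KL = MK·sin M/sin L ≈ 11.297.
Law of sines: LM = MK·sin K/sin L ≈ 5.9454.
Median from L: ½√(2·KL² + 2·LM² − MK²) ≈ 8.2361.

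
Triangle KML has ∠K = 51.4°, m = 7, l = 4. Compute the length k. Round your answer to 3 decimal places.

By the law of cosines, k² = m² + l² − 2·m·l·cos K = 30.063, so k ≈ 5.483.

5.483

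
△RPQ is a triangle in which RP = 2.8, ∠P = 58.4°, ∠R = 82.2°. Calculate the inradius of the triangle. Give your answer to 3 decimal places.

The third angle is ∠Q = 180° − ∠R − ∠P = 39.40°.
Law of sines: PQ = RP·sin R/sin Q ≈ 4.3705.
Law of sines: QR = RP·sin P/sin Q ≈ 3.7572.
Area = ½·RP·PQ·sin P ≈ 5.2115.
Semiperimeter s = (4.3705+3.7572+2.8)/2 = 5.4639.
Inradius = area/s = 5.2115/5.4639 ≈ 0.9538.

r ≈ 0.954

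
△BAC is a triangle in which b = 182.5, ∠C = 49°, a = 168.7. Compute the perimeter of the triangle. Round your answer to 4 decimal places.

497.3806

By the law of cosines, c² = b² + a² − 2·b·a·cos C = 21369, so c ≈ 146.18.
Semiperimeter s = (182.5+168.7+146.18)/2 = 248.69.
Perimeter = 182.5 + 168.7 + 146.18 = 497.38.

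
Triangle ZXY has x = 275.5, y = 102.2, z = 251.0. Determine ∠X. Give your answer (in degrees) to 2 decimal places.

92.74

By the law of cosines, cos X = (y² + z² − x²) / (2·y·z) ≈ -0.04784, so ∠X ≈ 92.74°.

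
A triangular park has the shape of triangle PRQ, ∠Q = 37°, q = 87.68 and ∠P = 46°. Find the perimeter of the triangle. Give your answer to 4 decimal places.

337.0891

The third angle is ∠R = 180° − ∠Q − ∠P = 97.00°.
Law of sines: p = q·sin P/sin Q ≈ 104.8.
Law of sines: r = q·sin R/sin Q ≈ 144.61.
Semiperimeter s = (104.8+144.61+87.68)/2 = 168.54.
Perimeter = 104.8 + 144.61 + 87.68 = 337.09.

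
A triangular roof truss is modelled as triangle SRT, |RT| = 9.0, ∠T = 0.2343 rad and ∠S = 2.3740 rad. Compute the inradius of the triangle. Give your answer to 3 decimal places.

The third angle is ∠R = π − ∠T − ∠S = 0.5333 rad.
Law of sines: |TS| = |RT|·sin R/sin S ≈ 6.5889.
Law of sines: |SR| = |RT|·sin T/sin S ≈ 3.009.
Area = ½·|RT|·|TS|·sin T ≈ 6.8836.
Semiperimeter s = (9+6.5889+3.009)/2 = 9.2989.
Inradius = area/s = 6.8836/9.2989 ≈ 0.74026.

r ≈ 0.740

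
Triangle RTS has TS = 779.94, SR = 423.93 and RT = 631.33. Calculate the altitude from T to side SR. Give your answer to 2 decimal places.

h_T ≈ 630.34

Semiperimeter s = (779.94 + 423.93 + 631.33)/2 = 917.6.
Heron's formula: area = √(917.6·137.66·493.67·286.27) ≈ 1.3361e+05.
The altitude from T has length 2·area/SR ≈ 630.34.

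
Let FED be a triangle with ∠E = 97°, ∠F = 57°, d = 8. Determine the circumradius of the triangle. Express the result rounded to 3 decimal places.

The third angle is ∠D = 180° − ∠F − ∠E = 26.00°.
Law of sines: f = d·sin F/sin D ≈ 15.305.
Law of sines: e = d·sin E/sin D ≈ 18.113.
Circumradius = d/(2 sin D) ≈ 9.1247.

R ≈ 9.125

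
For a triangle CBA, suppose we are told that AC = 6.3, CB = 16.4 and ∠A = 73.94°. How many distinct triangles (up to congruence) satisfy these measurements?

AC·sin A = 6.3·sin(73.94°) ≈ 6.054.
Since CB ≥ AC, exactly one triangle exists.

1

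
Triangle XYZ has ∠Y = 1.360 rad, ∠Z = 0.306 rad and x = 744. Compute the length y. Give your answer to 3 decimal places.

730.841

The third angle is ∠X = π − ∠Y − ∠Z = 1.476 rad.
Law of sines: y = x·sin Y/sin X ≈ 730.84.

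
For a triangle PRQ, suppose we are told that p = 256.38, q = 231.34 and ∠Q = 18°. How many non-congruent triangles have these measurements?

p·sin Q = 256.38·sin(18°) ≈ 79.23.
Since p sin Q < q < p (79.23 < 231.34 < 256.38), two triangles exist.

2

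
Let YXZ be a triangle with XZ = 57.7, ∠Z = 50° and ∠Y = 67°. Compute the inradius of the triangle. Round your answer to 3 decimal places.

The third angle is ∠X = 180° − ∠Z − ∠Y = 63.00°.
Law of sines: ZY = XZ·sin X/sin Y ≈ 55.851.
Law of sines: YX = XZ·sin Z/sin Y ≈ 48.018.
Area = ½·XZ·ZY·sin Z ≈ 1234.3.
Semiperimeter s = (57.7+55.851+48.018)/2 = 80.784.
Inradius = area/s = 1234.3/80.784 ≈ 15.279.

15.279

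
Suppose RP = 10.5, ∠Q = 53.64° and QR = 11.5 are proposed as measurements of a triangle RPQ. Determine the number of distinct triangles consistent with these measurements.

2

QR·sin Q = 11.5·sin(53.64°) ≈ 9.261.
Since QR sin Q < RP < QR (9.261 < 10.5 < 11.5), two triangles exist.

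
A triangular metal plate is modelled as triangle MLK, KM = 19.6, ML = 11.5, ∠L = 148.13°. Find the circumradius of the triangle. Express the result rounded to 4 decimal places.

Law of sines: sin K = ML·sin L/KM ≈ 0.30979.
Since KM ≥ ML, only the acute value applies: ∠K ≈ 18.05°.
Then ∠M = 180° − ∠L − ∠K ≈ 13.82°.
Law of sines gives LK = KM·sin M/sin L ≈ 8.8694.
Circumradius = KM/(2 sin L) ≈ 18.561.

18.5608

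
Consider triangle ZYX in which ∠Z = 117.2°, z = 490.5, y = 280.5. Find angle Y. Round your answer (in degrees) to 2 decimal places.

30.57

Law of sines: sin Y = y·sin Z/z ≈ 0.50863.
Since z ≥ y, only the acute value applies: ∠Y ≈ 30.57°.
Then ∠X = 180° − ∠Z − ∠Y ≈ 32.23°.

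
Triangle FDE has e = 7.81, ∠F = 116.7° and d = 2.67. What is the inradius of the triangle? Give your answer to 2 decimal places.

0.94

By the law of cosines, f² = d² + e² − 2·d·e·cos F = 86.864, so f ≈ 9.3201.
Area = ½·d·e·sin F ≈ 9.3146.
Semiperimeter s = (9.3201+2.67+7.81)/2 = 9.9.
Inradius = area/s = 9.3146/9.9 ≈ 0.94086.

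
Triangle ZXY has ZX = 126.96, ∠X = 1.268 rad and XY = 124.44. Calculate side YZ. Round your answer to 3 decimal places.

148.936

By the law of cosines, YZ² = ZX² + XY² − 2·ZX·XY·cos X = 22182, so YZ ≈ 148.94.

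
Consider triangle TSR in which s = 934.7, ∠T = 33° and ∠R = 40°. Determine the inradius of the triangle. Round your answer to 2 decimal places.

152.64

The third angle is ∠S = 180° − ∠R − ∠T = 107.00°.
Law of sines: t = s·sin T/sin S ≈ 532.33.
Law of sines: r = s·sin R/sin S ≈ 628.27.
Area = ½·s·t·sin R ≈ 1.5992e+05.
Semiperimeter p = (532.33+934.7+628.27)/2 = 1047.7.
Inradius = area/p = 1.5992e+05/1047.7 ≈ 152.64.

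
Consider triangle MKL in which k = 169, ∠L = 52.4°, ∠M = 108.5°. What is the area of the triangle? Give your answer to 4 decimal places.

area ≈ 32790.4159

The third angle is ∠K = 180° − ∠L − ∠M = 19.10°.
Law of sines: m = k·sin M/sin K ≈ 489.79.
Law of sines: l = k·sin L/sin K ≈ 409.2.
Area = ½·k·m·sin L ≈ 32790.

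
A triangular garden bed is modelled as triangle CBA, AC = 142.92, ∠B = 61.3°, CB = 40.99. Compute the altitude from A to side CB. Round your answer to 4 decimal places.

h_A ≈ 138.5961

Law of sines: sin A = CB·sin B/AC ≈ 0.25157.
Since AC ≥ CB, only the acute value applies: ∠A ≈ 14.57°.
Then ∠C = 180° − ∠B − ∠A ≈ 104.13°.
Law of sines gives BA = AC·sin C/sin B ≈ 158.01.
Area = ½·AC·CB·sin C ≈ 2840.5.
The altitude from A has length 2·area/CB ≈ 138.6.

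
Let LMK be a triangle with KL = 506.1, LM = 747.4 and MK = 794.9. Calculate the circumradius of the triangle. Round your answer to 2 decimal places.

By the law of cosines, cos L = (KL² + LM² − MK²) / (2·KL·LM) ≈ 0.24174, so ∠L ≈ 76.01°.
Circumradius = MK/(2 sin L) ≈ 409.6.

R ≈ 409.60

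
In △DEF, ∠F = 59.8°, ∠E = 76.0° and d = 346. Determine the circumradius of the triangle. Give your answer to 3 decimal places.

R ≈ 248.148

The third angle is ∠D = 180° − ∠E − ∠F = 44.20°.
Law of sines: e = d·sin E/sin D ≈ 481.55.
Law of sines: f = d·sin F/sin D ≈ 428.94.
Circumradius = d/(2 sin D) ≈ 248.15.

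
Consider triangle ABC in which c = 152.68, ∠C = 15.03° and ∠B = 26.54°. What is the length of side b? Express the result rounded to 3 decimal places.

The third angle is ∠A = 180° − ∠B − ∠C = 138.43°.
Law of sines: b = c·sin B/sin C ≈ 263.07.

263.071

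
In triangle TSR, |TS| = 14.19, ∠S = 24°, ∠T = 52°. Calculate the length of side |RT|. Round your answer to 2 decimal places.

The third angle is ∠R = 180° − ∠T − ∠S = 104.00°.
Law of sines: |RT| = |TS|·sin S/sin R ≈ 5.9483.

5.95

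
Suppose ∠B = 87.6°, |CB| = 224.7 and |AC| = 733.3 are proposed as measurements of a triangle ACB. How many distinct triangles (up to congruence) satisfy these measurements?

|CB|·sin B = 224.7·sin(87.6°) ≈ 224.5.
Since |AC| ≥ |CB|, exactly one triangle exists.

1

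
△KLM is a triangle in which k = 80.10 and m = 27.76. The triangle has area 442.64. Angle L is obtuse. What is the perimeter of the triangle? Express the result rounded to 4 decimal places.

From area = ½·m·k·sin L, we get sin L = 2·area/(m·k) ≈ 0.39813.
Taking the obtuse solution, ∠L ≈ 156.54°.
Law of cosines then gives l ≈ 106.14.
Perimeter = 80.1 + 106.14 + 27.76 = 214.

perimeter ≈ 214.0020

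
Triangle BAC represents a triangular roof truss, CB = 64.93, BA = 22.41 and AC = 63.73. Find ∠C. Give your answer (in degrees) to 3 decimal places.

∠C ≈ 20.034°

By the law of cosines, cos C = (AC² + CB² − BA²) / (2·AC·CB) ≈ 0.93949, so ∠C ≈ 20.03°.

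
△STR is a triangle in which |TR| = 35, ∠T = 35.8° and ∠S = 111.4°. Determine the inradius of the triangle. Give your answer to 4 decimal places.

The third angle is ∠R = 180° − ∠S − ∠T = 32.80°.
Law of sines: |RS| = |TR|·sin T/sin S ≈ 21.99.
Law of sines: |ST| = |TR|·sin R/sin S ≈ 20.364.
Area = ½·|TR|·|RS|·sin R ≈ 208.46.
Semiperimeter s = (35+21.99+20.364)/2 = 38.677.
Inradius = area/s = 208.46/38.677 ≈ 5.3898.

r ≈ 5.3898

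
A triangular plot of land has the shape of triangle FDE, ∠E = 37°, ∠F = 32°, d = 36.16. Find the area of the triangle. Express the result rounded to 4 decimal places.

223.3304

The third angle is ∠D = 180° − ∠E − ∠F = 111.00°.
Law of sines: f = d·sin F/sin D ≈ 20.525.
Law of sines: e = d·sin E/sin D ≈ 23.31.
Area = ½·d·f·sin E ≈ 223.33.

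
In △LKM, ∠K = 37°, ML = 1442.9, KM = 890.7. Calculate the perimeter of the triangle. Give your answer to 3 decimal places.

Law of sines: sin L = KM·sin K/ML ≈ 0.37150.
Since ML ≥ KM, only the acute value applies: ∠L ≈ 21.81°.
Then ∠M = 180° − ∠K − ∠L ≈ 121.19°.
Law of sines gives LK = ML·sin M/sin K ≈ 2051.
Semiperimeter s = (890.7+1442.9+2051)/2 = 2192.3.
Perimeter = 890.7 + 1442.9 + 2051 = 4384.6.

perimeter ≈ 4384.581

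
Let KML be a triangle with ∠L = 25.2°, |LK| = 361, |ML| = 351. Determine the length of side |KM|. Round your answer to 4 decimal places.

By the law of cosines, |KM|² = |ML|² + |LK|² − 2·|ML|·|LK|·cos L = 24219, so |KM| ≈ 155.62.

155.6243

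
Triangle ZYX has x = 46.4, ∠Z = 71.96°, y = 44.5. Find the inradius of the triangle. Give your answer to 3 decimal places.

13.603

By the law of cosines, z² = y² + x² − 2·y·x·cos Z = 2854.4, so z ≈ 53.426.
Area = ½·y·x·sin Z ≈ 981.65.
Semiperimeter s = (53.426+44.5+46.4)/2 = 72.163.
Inradius = area/s = 981.65/72.163 ≈ 13.603.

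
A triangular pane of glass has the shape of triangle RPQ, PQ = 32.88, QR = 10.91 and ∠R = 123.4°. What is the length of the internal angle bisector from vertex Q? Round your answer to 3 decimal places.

Law of sines: sin P = QR·sin R/PQ ≈ 0.27701.
Since PQ ≥ QR, only the acute value applies: ∠P ≈ 16.08°.
Then ∠Q = 180° − ∠R − ∠P ≈ 40.52°.
Law of sines gives RP = PQ·sin Q/sin R ≈ 25.588.
The bisector from Q has length 2·PQ·QR·cos(∠Q/2)/(PQ+QR) ≈ 15.37.

t_Q ≈ 15.370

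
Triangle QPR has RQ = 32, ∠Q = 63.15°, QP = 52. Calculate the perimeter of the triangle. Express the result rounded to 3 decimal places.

131.169

By the law of cosines, PR² = RQ² + QP² − 2·RQ·QP·cos Q = 2224.9, so PR ≈ 47.169.
Semiperimeter s = (47.169+32+52)/2 = 65.584.
Perimeter = 47.169 + 32 + 52 = 131.17.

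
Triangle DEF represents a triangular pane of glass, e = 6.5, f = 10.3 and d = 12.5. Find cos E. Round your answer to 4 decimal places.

cos E ≈ 0.8547

By the law of cosines, cos E = (f² + d² − e²) / (2·f·d) ≈ 0.85472, so ∠E ≈ 31.27°.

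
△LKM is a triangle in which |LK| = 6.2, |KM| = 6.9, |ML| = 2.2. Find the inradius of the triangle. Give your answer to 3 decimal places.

r ≈ 0.880

Semiperimeter s = (6.9 + 2.2 + 6.2)/2 = 7.65.
Heron's formula: area = √(7.65·0.75·5.45·1.45) ≈ 6.7335.
Inradius = area/s = 6.7335/7.65 ≈ 0.8802.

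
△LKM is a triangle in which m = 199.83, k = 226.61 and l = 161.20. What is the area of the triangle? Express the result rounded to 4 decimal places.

area ≈ 15689.2781

Semiperimeter s = (161.2 + 226.61 + 199.83)/2 = 293.82.
Heron's formula: area = √(293.82·132.62·67.21·93.99) ≈ 15689.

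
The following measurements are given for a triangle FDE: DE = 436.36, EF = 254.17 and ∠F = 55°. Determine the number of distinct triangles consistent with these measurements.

EF·sin F = 254.17·sin(55°) ≈ 208.2.
Since DE ≥ EF, exactly one triangle exists.

1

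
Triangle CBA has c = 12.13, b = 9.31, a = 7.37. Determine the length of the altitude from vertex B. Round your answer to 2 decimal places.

7.36

Semiperimeter s = (12.13 + 9.31 + 7.37)/2 = 14.405.
Heron's formula: area = √(14.405·2.275·5.095·7.035) ≈ 34.273.
The altitude from B has length 2·area/b ≈ 7.3626.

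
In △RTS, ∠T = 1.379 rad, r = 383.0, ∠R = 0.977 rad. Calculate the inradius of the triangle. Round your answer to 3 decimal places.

The third angle is ∠S = π − ∠R − ∠T = 0.786 rad.
Law of sines: t = r·sin T/sin R ≈ 453.63.
Law of sines: s = r·sin S/sin R ≈ 326.82.
Area = ½·r·t·sin S ≈ 61438.
Semiperimeter p = (383+453.63+326.82)/2 = 581.72.
Inradius = area/p = 61438/581.72 ≈ 105.61.

105.614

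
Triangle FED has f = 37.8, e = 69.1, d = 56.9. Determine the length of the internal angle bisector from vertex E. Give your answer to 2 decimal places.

By the law of cosines, cos E = (d² + f² − e²) / (2·d·f) ≈ -0.02519, so ∠E ≈ 91.44°.
The bisector from E has length 2·d·f·cos(∠E/2)/(d+f) ≈ 31.712.

t_E ≈ 31.71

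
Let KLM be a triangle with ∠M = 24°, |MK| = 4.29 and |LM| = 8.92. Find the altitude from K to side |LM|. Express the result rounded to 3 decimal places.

h_K ≈ 1.745

By the law of cosines, |KL|² = |LM|² + |MK|² − 2·|LM|·|MK|·cos M = 28.054, so |KL| ≈ 5.2966.
Area = ½·|LM|·|MK|·sin M ≈ 7.7823.
The altitude from K has length 2·area/|LM| ≈ 1.7449.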